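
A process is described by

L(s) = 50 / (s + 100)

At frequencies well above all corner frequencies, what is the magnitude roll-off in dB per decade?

Each pole contributes −20 dB/decade at high frequency; each zero contributes +20 dB/decade.
Net: 0 zero(s) − 1 pole(s) → -20 dB/decade.

-20 dB/decade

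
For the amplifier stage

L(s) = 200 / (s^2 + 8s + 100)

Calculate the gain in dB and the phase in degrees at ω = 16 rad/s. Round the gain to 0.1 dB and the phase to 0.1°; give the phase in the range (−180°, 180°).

-0.1 dB, -140.6°

At s = jω = j16:
quadratic: (j16)² + 8·j16 + 100 = -156 + j128 → |·| ≈ 201.79, ∠ ≈ 140.63°
|L| = 200 / 201.79 ≈ 0.99113
Gain = 20 log₁₀(0.99113) ≈ -0.08 dB
∠L = 0.00° − 140.63° = -140.63°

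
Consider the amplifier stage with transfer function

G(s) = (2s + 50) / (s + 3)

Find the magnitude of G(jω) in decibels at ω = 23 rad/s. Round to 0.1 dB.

Substitute s = j23:
Numerator: 2(j23) + 50 = 50 + j46
Denominator: (j23) + 3 = 3 + j23
|N| = √(50² + 46²) ≈ 67.941, ∠N ≈ 42.61°
|D| = √(3² + 23²) ≈ 23.195, ∠D ≈ 82.57°
|G| = 67.941 / 23.195 ≈ 2.9291
Gain = 20 log₁₀(2.9291) ≈ 9.33 dB

9.3 dB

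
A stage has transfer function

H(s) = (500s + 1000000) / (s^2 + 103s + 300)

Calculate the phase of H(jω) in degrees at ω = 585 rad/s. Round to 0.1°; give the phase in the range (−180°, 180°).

-153.7°

Substitute s = j585:
Numerator: 500(j585) + 1000000 = 1000000 + j292500
Denominator: (j585)^2 + 103(j585) + 300 = -341925 + j60255
|N| = √(1000000² + 292500²) ≈ 1.0419e+06, ∠N ≈ 16.30°
|D| = √(341925² + 60255²) ≈ 3.4719e+05, ∠D ≈ 170.01°
∠H = 16.30° − 170.01° = -153.71°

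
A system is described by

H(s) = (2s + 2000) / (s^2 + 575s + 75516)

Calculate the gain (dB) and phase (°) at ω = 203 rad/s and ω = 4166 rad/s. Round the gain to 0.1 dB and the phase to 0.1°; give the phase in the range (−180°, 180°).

Substitute s = j203:
Numerator: 2(j203) + 2000 = 2000 + j406
Denominator: (j203)^2 + 575(j203) + 75516 = 34307 + j116725
|N| = √(2000² + 406²) ≈ 2040.8, ∠N ≈ 11.48°
|D| = √(34307² + 116725²) ≈ 1.2166e+05, ∠D ≈ 73.62°
|H| = 2040.8 / 1.2166e+05 ≈ 0.016775
Gain = 20 log₁₀(0.016775) ≈ -35.51 dB
∠H = 11.48° − 73.62° = -62.14°

Substitute s = j4166:
Numerator: 2(j4166) + 2000 = 2000 + j8332
Denominator: (j4166)^2 + 575(j4166) + 75516 = -17280040 + j2395450
|N| = √(2000² + 8332²) ≈ 8568.7, ∠N ≈ 76.50°
|D| = √(17280040² + 2395450²) ≈ 1.7445e+07, ∠D ≈ 172.11°
|H| = 8568.7 / 1.7445e+07 ≈ 0.00049118
Gain = 20 log₁₀(0.00049118) ≈ -66.18 dB
∠H = 76.50° − 172.11° = -95.61°

ω = 203: -35.5 dB, -62.1°; ω = 4166: -66.2 dB, -95.6°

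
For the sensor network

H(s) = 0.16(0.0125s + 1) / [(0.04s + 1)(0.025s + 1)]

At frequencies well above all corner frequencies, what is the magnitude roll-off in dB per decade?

-20 dB/decade

Each pole contributes −20 dB/decade at high frequency; each zero contributes +20 dB/decade.
Net: 1 zero(s) − 2 pole(s) → -20 dB/decade.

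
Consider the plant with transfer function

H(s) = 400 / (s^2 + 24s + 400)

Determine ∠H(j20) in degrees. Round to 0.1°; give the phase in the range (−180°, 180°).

At s = jω = j20:
quadratic: (j20)² + 24·j20 + 400 = 0 + j480 → |·| ≈ 480, ∠ ≈ 90.00°
∠H = 0.00° − 90.00° = -90.00°

-90.0°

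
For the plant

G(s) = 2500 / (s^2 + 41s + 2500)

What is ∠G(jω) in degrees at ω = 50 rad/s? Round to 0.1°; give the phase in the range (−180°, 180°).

-90.0°

At s = jω = j50:
quadratic: (j50)² + 41·j50 + 2500 = 0 + j2050 → |·| ≈ 2050, ∠ ≈ 90.00°
∠G = 0.00° − 90.00° = -90.00°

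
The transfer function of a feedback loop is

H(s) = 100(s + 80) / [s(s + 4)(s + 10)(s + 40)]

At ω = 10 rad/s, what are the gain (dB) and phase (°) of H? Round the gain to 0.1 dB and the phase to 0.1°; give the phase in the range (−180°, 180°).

-17.8 dB, 149.9°

At s = jω = j10:
zero (s+80): 80 + j10 → |·| = √(80²+10²) = √6500 ≈ 80.623, ∠ = arctan(10/80) ≈ 7.13°
pole (s+4): 4 + j10 → |·| = √(4²+10²) = √116 ≈ 10.77, ∠ = arctan(10/4) ≈ 68.20°
pole (s+10): 10 + j10 → |·| = √(10²+10²) = √200 ≈ 14.142, ∠ = arctan(10/10) ≈ 45.00°
pole (s+40): 40 + j10 → |·| = √(40²+10²) = √1700 ≈ 41.231, ∠ = arctan(10/40) ≈ 14.04°
pole at origin: |s| = 10, ∠ = 90.00° (in denominator)
|H| = 100 · 80.623 / 62799 ≈ 0.12838
Gain = 20 log₁₀(0.12838) ≈ -17.83 dB
∠H = 7.13° − 217.24° = -210.11° ≡ 149.89° (principal value)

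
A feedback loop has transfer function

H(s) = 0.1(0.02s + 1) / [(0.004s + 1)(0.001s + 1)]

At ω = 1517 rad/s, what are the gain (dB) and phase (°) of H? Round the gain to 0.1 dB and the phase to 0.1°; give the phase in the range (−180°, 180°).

At ω = 1517 rad/s:
zero (1 + j1517·0.02) = 1 + j30.34 → |·| ≈ 30.356, ∠ ≈ 88.11°
pole (1 + j1517·0.004) = 1 + j6.068 → |·| ≈ 6.1498, ∠ ≈ 80.64°
pole (1 + j1517·0.001) = 1 + j1.517 → |·| ≈ 1.8169, ∠ ≈ 56.61°
|H| = 0.1 · 30.356 / (6.1498 · 1.8169) ≈ 0.27168
Gain = 20 log₁₀(0.27168) ≈ -11.32 dB
∠H = (88.11°) − (80.64° + 56.61°) = -49.14°

-11.3 dB, -49.1°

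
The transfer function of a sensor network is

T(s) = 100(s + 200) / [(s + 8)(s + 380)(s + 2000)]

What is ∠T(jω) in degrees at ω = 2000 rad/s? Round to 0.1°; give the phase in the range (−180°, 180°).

-129.7°

At s = jω = j2000:
zero (s+200): 200 + j2000 → |·| = √(200²+2000²) = √4040000 ≈ 2010, ∠ = arctan(2000/200) ≈ 84.29°
pole (s+8): 8 + j2000 → |·| = √(8²+2000²) = √4000064 ≈ 2000, ∠ = arctan(2000/8) ≈ 89.77°
pole (s+380): 380 + j2000 → |·| = √(380²+2000²) = √4144400 ≈ 2035.8, ∠ = arctan(2000/380) ≈ 79.24°
pole (s+2000): 2000 + j2000 → |·| = √(2000²+2000²) = √8000000 ≈ 2828.4, ∠ = arctan(2000/2000) ≈ 45.00°
∠T = 84.29° − 214.01° = -129.72°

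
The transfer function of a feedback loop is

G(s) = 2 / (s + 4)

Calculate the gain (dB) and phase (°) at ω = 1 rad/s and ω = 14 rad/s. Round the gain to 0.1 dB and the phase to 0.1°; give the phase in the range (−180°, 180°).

ω = 1: -6.3 dB, -14.0°; ω = 14: -17.2 dB, -74.1°

Substitute s = j1:
Numerator: 2 = 2 + j0
Denominator: (j1) + 4 = 4 + j1
|N| = √(2² + 0²) ≈ 2, ∠N ≈ 0.00°
|D| = √(4² + 1²) ≈ 4.1231, ∠D ≈ 14.04°
|G| = 2 / 4.1231 ≈ 0.48507
Gain = 20 log₁₀(0.48507) ≈ -6.28 dB
∠G = 0.00° − 14.04° = -14.04°

Substitute s = j14:
Numerator: 2 = 2 + j0
Denominator: (j14) + 4 = 4 + j14
|N| = √(2² + 0²) ≈ 2, ∠N ≈ 0.00°
|D| = √(4² + 14²) ≈ 14.56, ∠D ≈ 74.05°
|G| = 2 / 14.56 ≈ 0.13736
Gain = 20 log₁₀(0.13736) ≈ -17.24 dB
∠G = 0.00° − 74.05° = -74.05°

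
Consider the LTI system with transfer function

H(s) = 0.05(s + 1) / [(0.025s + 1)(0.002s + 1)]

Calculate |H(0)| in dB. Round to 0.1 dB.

-26.0 dB

H(0) = 0.05 · 1 / 1 = 0.05
20 log₁₀(0.05) ≈ -26.02 dB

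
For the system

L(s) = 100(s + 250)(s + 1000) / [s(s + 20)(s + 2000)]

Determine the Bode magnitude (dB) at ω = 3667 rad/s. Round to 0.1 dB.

At s = jω = j3667:
zero (s+250): 250 + j3667 → |·| = √(250²+3667²) = √13509389 ≈ 3675.5, ∠ = arctan(3667/250) ≈ 86.10°
zero (s+1000): 1000 + j3667 → |·| = √(1000²+3667²) = √14446889 ≈ 3800.9, ∠ = arctan(3667/1000) ≈ 74.75°
pole (s+20): 20 + j3667 → |·| = √(20²+3667²) = √13447289 ≈ 3667.1, ∠ = arctan(3667/20) ≈ 89.69°
pole (s+2000): 2000 + j3667 → |·| = √(2000²+3667²) = √17446889 ≈ 4176.9, ∠ = arctan(3667/2000) ≈ 61.39°
pole at origin: |s| = 3667, ∠ = 90.00° (in denominator)
|L| = 100 · 1.397e+07 / 5.6168e+10 ≈ 0.024872
Gain = 20 log₁₀(0.024872) ≈ -32.09 dB

-32.1 dB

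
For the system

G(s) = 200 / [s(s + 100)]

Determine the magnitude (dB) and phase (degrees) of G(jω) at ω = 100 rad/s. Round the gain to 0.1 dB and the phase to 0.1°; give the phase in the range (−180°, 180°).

-37.0 dB, -135.0°

At s = jω = j100:
pole (s+100): 100 + j100 → |·| = √(100²+100²) = √20000 ≈ 141.42, ∠ = arctan(100/100) ≈ 45.00°
pole at origin: |s| = 100, ∠ = 90.00° (in denominator)
|G| = 200 / 14142 ≈ 0.014142
Gain = 20 log₁₀(0.014142) ≈ -36.99 dB
∠G = 0.00° − 135.00° = -135.00°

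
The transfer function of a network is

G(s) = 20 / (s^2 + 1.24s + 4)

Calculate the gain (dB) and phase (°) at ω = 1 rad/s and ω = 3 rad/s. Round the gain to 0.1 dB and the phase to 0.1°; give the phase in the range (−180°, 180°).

ω = 1: 15.8 dB, -22.5°; ω = 3: 10.1 dB, -143.4°

At s = jω = j1:
quadratic: (j1)² + 1.24·j1 + 4 = 3 + j1.24 → |·| ≈ 3.2462, ∠ ≈ 22.46°
|G| = 20 / 3.2462 ≈ 6.161
Gain = 20 log₁₀(6.161) ≈ 15.79 dB
∠G = 0.00° − 22.46° = -22.46°

At s = jω = j3:
quadratic: (j3)² + 1.24·j3 + 4 = -5 + j3.72 → |·| ≈ 6.232, ∠ ≈ 143.35°
|G| = 20 / 6.232 ≈ 3.2092
Gain = 20 log₁₀(3.2092) ≈ 10.13 dB
∠G = 0.00° − 143.35° = -143.35°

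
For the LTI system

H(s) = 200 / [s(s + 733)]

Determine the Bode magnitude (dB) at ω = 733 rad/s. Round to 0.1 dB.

-71.6 dB

At s = jω = j733:
pole (s+733): 733 + j733 → |·| = √(733²+733²) = √1074578 ≈ 1036.6, ∠ = arctan(733/733) ≈ 45.00°
pole at origin: |s| = 733, ∠ = 90.00° (in denominator)
|H| = 200 / 7.5983e+05 ≈ 0.00026322
Gain = 20 log₁₀(0.00026322) ≈ -71.59 dB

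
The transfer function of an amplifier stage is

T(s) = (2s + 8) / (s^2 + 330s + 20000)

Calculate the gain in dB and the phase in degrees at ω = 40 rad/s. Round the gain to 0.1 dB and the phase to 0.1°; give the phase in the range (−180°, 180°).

Substitute s = j40:
Numerator: 2(j40) + 8 = 8 + j80
Denominator: (j40)^2 + 330(j40) + 20000 = 18400 + j13200
|N| = √(8² + 80²) ≈ 80.399, ∠N ≈ 84.29°
|D| = √(18400² + 13200²) ≈ 22645, ∠D ≈ 35.66°
|T| = 80.399 / 22645 ≈ 0.0035504
Gain = 20 log₁₀(0.0035504) ≈ -48.99 dB
∠T = 84.29° − 35.66° = 48.63°

-49.0 dB, 48.6°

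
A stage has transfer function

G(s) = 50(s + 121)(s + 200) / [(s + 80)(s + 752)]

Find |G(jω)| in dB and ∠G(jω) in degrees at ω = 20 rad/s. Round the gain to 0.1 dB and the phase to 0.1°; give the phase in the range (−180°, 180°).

26.0 dB, -0.5°

At s = jω = j20:
zero (s+121): 121 + j20 → |·| = √(121²+20²) = √15041 ≈ 122.64, ∠ = arctan(20/121) ≈ 9.39°
zero (s+200): 200 + j20 → |·| = √(200²+20²) = √40400 ≈ 201, ∠ = arctan(20/200) ≈ 5.71°
pole (s+80): 80 + j20 → |·| = √(80²+20²) = √6800 ≈ 82.462, ∠ = arctan(20/80) ≈ 14.04°
pole (s+752): 752 + j20 → |·| = √(752²+20²) = √565904 ≈ 752.27, ∠ = arctan(20/752) ≈ 1.52°
|G| = 50 · 24651 / 62034 ≈ 19.869
Gain = 20 log₁₀(19.869) ≈ 25.96 dB
∠G = 15.10° − 15.56° = -0.46°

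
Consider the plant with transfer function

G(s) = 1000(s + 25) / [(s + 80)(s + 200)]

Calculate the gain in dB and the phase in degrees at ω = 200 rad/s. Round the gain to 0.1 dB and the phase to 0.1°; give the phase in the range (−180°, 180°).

10.4 dB, -30.3°

At s = jω = j200:
zero (s+25): 25 + j200 → |·| = √(25²+200²) = √40625 ≈ 201.56, ∠ = arctan(200/25) ≈ 82.87°
pole (s+80): 80 + j200 → |·| = √(80²+200²) = √46400 ≈ 215.41, ∠ = arctan(200/80) ≈ 68.20°
pole (s+200): 200 + j200 → |·| = √(200²+200²) = √80000 ≈ 282.84, ∠ = arctan(200/200) ≈ 45.00°
|G| = 1000 · 201.56 / 60927 ≈ 3.3082
Gain = 20 log₁₀(3.3082) ≈ 10.39 dB
∠G = 82.87° − 113.20° = -30.33°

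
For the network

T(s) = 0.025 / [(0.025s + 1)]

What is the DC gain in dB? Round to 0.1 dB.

T(0) = 0.025 · 1 / 1 = 0.025
20 log₁₀(0.025) ≈ -32.04 dB

-32.0 dB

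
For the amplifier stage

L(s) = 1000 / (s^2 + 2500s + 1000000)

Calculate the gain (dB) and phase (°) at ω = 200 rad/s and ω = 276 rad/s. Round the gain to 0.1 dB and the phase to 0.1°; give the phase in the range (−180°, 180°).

Substitute s = j200:
Numerator: 1000 = 1000 + j0
Denominator: (j200)^2 + 2500(j200) + 1000000 = 960000 + j500000
|N| = √(1000² + 0²) ≈ 1000, ∠N ≈ 0.00°
|D| = √(960000² + 500000²) ≈ 1.0824e+06, ∠D ≈ 27.51°
|L| = 1000 / 1.0824e+06 ≈ 0.00092387
Gain = 20 log₁₀(0.00092387) ≈ -60.69 dB
∠L = 0.00° − 27.51° = -27.51°

Substitute s = j276:
Numerator: 1000 = 1000 + j0
Denominator: (j276)^2 + 2500(j276) + 1000000 = 923824 + j690000
|N| = √(1000² + 0²) ≈ 1000, ∠N ≈ 0.00°
|D| = √(923824² + 690000²) ≈ 1.1531e+06, ∠D ≈ 36.76°
|L| = 1000 / 1.1531e+06 ≈ 0.00086723
Gain = 20 log₁₀(0.00086723) ≈ -61.24 dB
∠L = 0.00° − 36.76° = -36.76°

ω = 200: -60.7 dB, -27.5°; ω = 276: -61.2 dB, -36.8°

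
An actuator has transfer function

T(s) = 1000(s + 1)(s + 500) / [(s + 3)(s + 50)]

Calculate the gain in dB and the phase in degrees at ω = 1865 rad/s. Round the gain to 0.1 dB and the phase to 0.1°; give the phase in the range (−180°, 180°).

60.3 dB, -13.4°

At s = jω = j1865:
zero (s+1): 1 + j1865 → |·| = √(1²+1865²) = √3478226 ≈ 1865, ∠ = arctan(1865/1) ≈ 89.97°
zero (s+500): 500 + j1865 → |·| = √(500²+1865²) = √3728225 ≈ 1930.9, ∠ = arctan(1865/500) ≈ 74.99°
pole (s+3): 3 + j1865 → |·| = √(3²+1865²) = √3478234 ≈ 1865, ∠ = arctan(1865/3) ≈ 89.91°
pole (s+50): 50 + j1865 → |·| = √(50²+1865²) = √3480725 ≈ 1865.7, ∠ = arctan(1865/50) ≈ 88.46°
|T| = 1000 · 3.6011e+06 / 3.4795e+06 ≈ 1034.9
Gain = 20 log₁₀(1034.9) ≈ 60.30 dB
∠T = 164.96° − 178.37° = -13.41°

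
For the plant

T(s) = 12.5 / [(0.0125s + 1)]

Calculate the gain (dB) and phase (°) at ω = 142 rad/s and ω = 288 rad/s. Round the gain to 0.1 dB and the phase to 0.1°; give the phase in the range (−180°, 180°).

ω = 142: 15.8 dB, -60.6°; ω = 288: 10.5 dB, -74.5°

At ω = 142 rad/s:
pole (1 + j142·0.0125) = 1 + j1.775 → |·| ≈ 2.0373, ∠ ≈ 60.60°
|T| = 12.5 · 1 / (2.0373) ≈ 6.1356
Gain = 20 log₁₀(6.1356) ≈ 15.76 dB
∠T = (0°) − (60.60°) = -60.60°

At ω = 288 rad/s:
pole (1 + j288·0.0125) = 1 + j3.6 → |·| ≈ 3.7363, ∠ ≈ 74.48°
|T| = 12.5 · 1 / (3.7363) ≈ 3.3456
Gain = 20 log₁₀(3.3456) ≈ 10.49 dB
∠T = (0°) − (74.48°) = -74.48°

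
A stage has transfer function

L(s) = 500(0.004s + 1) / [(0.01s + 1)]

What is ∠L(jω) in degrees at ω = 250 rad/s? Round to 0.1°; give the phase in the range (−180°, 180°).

At ω = 250 rad/s:
zero (1 + j250·0.004) = 1 + j1 → |·| ≈ 1.4142, ∠ ≈ 45.00°
pole (1 + j250·0.01) = 1 + j2.5 → |·| ≈ 2.6926, ∠ ≈ 68.20°
∠L = (45.00°) − (68.20°) = -23.20°

-23.2°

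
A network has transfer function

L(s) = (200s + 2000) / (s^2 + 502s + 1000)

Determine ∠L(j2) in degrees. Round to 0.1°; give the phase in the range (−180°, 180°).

Substitute s = j2:
Numerator: 200(j2) + 2000 = 2000 + j400
Denominator: (j2)^2 + 502(j2) + 1000 = 996 + j1004
|N| = √(2000² + 400²) ≈ 2039.6, ∠N ≈ 11.31°
|D| = √(996² + 1004²) ≈ 1414.2, ∠D ≈ 45.23°
∠L = 11.31° − 45.23° = -33.92°

-33.9°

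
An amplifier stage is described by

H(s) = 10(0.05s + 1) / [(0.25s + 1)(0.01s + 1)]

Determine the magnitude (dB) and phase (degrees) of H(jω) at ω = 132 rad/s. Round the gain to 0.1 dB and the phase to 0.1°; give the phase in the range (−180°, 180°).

1.7 dB, -59.7°

At ω = 132 rad/s:
zero (1 + j132·0.05) = 1 + j6.6 → |·| ≈ 6.6753, ∠ ≈ 81.38°
pole (1 + j132·0.25) = 1 + j33 → |·| ≈ 33.015, ∠ ≈ 88.26°
pole (1 + j132·0.01) = 1 + j1.32 → |·| ≈ 1.656, ∠ ≈ 52.85°
|H| = 10 · 6.6753 / (33.015 · 1.656) ≈ 1.221
Gain = 20 log₁₀(1.221) ≈ 1.73 dB
∠H = (81.38°) − (88.26° + 52.85°) = -59.73°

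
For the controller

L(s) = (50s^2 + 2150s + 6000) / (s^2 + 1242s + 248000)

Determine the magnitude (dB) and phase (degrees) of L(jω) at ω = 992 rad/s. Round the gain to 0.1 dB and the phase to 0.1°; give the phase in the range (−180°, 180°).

30.7 dB, 56.7°

Substitute s = j992:
Numerator: 50(j992)^2 + 2150(j992) + 6000 = -49197200 + j2132800
Denominator: (j992)^2 + 1242(j992) + 248000 = -736064 + j1232064
|N| = √(49197200² + 2132800²) ≈ 4.9243e+07, ∠N ≈ 177.52°
|D| = √(736064² + 1232064²) ≈ 1.4352e+06, ∠D ≈ 120.86°
|L| = 4.9243e+07 / 1.4352e+06 ≈ 34.311
Gain = 20 log₁₀(34.311) ≈ 30.71 dB
∠L = 177.52° − 120.86° = 56.66°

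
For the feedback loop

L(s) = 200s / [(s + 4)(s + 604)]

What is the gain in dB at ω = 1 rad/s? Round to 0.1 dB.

-21.9 dB

At s = jω = j1:
zero at origin: s = j1 → |·| = 1, ∠ = 90.00°
pole (s+4): 4 + j1 → |·| = √(4²+1²) = √17 ≈ 4.1231, ∠ = arctan(1/4) ≈ 14.04°
pole (s+604): 604 + j1 → |·| = √(604²+1²) = √364817 ≈ 604, ∠ = arctan(1/604) ≈ 0.09°
|L| = 200 · 1 / 2490.4 ≈ 0.080308
Gain = 20 log₁₀(0.080308) ≈ -21.90 dB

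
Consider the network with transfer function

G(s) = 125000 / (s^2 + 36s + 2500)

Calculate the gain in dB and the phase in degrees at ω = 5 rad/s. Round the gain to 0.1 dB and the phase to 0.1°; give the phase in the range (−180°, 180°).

34.0 dB, -4.2°

At s = jω = j5:
quadratic: (j5)² + 36·j5 + 2500 = 2475 + j180 → |·| ≈ 2481.5, ∠ ≈ 4.16°
|G| = 125000 / 2481.5 ≈ 50.373
Gain = 20 log₁₀(50.373) ≈ 34.04 dB
∠G = 0.00° − 4.16° = -4.16°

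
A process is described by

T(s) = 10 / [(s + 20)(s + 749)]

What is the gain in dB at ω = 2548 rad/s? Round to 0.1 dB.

At s = jω = j2548:
pole (s+20): 20 + j2548 → |·| = √(20²+2548²) = √6492704 ≈ 2548.1, ∠ = arctan(2548/20) ≈ 89.55°
pole (s+749): 749 + j2548 → |·| = √(749²+2548²) = √7053305 ≈ 2655.8, ∠ = arctan(2548/749) ≈ 73.62°
|T| = 10 / 6.7672e+06 ≈ 1.4777e-06
Gain = 20 log₁₀(1.4777e-06) ≈ -116.61 dB

-116.6 dB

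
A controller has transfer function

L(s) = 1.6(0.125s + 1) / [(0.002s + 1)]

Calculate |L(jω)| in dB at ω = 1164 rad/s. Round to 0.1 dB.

At ω = 1164 rad/s:
zero (1 + j1164·0.125) = 1 + j145.5 → |·| ≈ 145.5, ∠ ≈ 89.61°
pole (1 + j1164·0.002) = 1 + j2.328 → |·| ≈ 2.5337, ∠ ≈ 66.75°
|L| = 1.6 · 145.5 / (2.5337) ≈ 91.881
Gain = 20 log₁₀(91.881) ≈ 39.26 dB

39.3 dB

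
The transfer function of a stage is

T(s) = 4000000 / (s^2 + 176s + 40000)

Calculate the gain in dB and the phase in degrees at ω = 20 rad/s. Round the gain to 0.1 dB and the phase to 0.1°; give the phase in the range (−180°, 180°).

40.1 dB, -5.1°

At s = jω = j20:
quadratic: (j20)² + 176·j20 + 40000 = 39600 + j3520 → |·| ≈ 39756, ∠ ≈ 5.08°
|T| = 4000000 / 39756 ≈ 100.61
Gain = 20 log₁₀(100.61) ≈ 40.05 dB
∠T = 0.00° − 5.08° = -5.08°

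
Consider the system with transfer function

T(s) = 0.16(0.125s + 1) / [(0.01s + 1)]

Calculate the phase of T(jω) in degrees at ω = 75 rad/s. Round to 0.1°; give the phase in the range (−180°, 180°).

47.0°

At ω = 75 rad/s:
zero (1 + j75·0.125) = 1 + j9.375 → |·| ≈ 9.4282, ∠ ≈ 83.91°
pole (1 + j75·0.01) = 1 + j0.75 → |·| ≈ 1.25, ∠ ≈ 36.87°
∠T = (83.91°) − (36.87°) = 47.04°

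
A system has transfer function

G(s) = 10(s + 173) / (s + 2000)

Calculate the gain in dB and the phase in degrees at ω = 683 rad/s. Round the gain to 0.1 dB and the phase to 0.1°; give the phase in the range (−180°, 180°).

10.5 dB, 56.9°

At s = jω = j683:
zero (s+173): 173 + j683 → |·| = √(173²+683²) = √496418 ≈ 704.57, ∠ = arctan(683/173) ≈ 75.79°
pole (s+2000): 2000 + j683 → |·| = √(2000²+683²) = √4466489 ≈ 2113.4, ∠ = arctan(683/2000) ≈ 18.86°
|G| = 10 · 704.57 / 2113.4 ≈ 3.3338
Gain = 20 log₁₀(3.3338) ≈ 10.46 dB
∠G = 75.79° − 18.86° = 56.93°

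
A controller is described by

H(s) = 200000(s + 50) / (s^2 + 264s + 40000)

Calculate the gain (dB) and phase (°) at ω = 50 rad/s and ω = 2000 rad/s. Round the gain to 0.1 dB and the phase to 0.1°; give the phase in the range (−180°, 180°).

ω = 50: 51.0 dB, 25.6°; ω = 2000: 40.0 dB, -83.8°

At s = jω = j50:
zero (s+50): 50 + j50 → |·| = √(50²+50²) = √5000 ≈ 70.711, ∠ = arctan(50/50) ≈ 45.00°
quadratic: (j50)² + 264·j50 + 40000 = 37500 + j13200 → |·| ≈ 39755, ∠ ≈ 19.39°
|H| = 200000 · 70.711 / 39755 ≈ 355.73
Gain = 20 log₁₀(355.73) ≈ 51.02 dB
∠H = 45.00° − 19.39° = 25.61°

At s = jω = j2000:
zero (s+50): 50 + j2000 → |·| = √(50²+2000²) = √4002500 ≈ 2000.6, ∠ = arctan(2000/50) ≈ 88.57°
quadratic: (j2000)² + 264·j2000 + 40000 = -3960000 + j528000 → |·| ≈ 3.995e+06, ∠ ≈ 172.41°
|H| = 200000 · 2000.6 / 3.995e+06 ≈ 100.16
Gain = 20 log₁₀(100.16) ≈ 40.01 dB
∠H = 88.57° − 172.41° = -83.84°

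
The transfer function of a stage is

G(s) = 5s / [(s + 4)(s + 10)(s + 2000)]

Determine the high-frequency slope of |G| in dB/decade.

Each pole contributes −20 dB/decade at high frequency; each zero contributes +20 dB/decade.
Net: 1 zero(s) − 3 pole(s) → -40 dB/decade.

-40 dB/decade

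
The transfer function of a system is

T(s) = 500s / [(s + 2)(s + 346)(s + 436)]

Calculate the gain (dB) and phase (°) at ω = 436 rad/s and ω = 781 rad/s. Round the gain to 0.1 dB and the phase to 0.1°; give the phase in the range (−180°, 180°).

ω = 436: -56.7 dB, -96.3°; ω = 781: -63.7 dB, -126.8°

At s = jω = j436:
zero at origin: s = j436 → |·| = 436, ∠ = 90.00°
pole (s+2): 2 + j436 → |·| = √(2²+436²) = √190100 ≈ 436, ∠ = arctan(436/2) ≈ 89.74°
pole (s+346): 346 + j436 → |·| = √(346²+436²) = √309812 ≈ 556.61, ∠ = arctan(436/346) ≈ 51.57°
pole (s+436): 436 + j436 → |·| = √(436²+436²) = √380192 ≈ 616.6, ∠ = arctan(436/436) ≈ 45.00°
|T| = 500 · 436 / 1.4964e+08 ≈ 0.0014568
Gain = 20 log₁₀(0.0014568) ≈ -56.73 dB
∠T = 90.00° − 186.31° = -96.31°

At s = jω = j781:
zero at origin: s = j781 → |·| = 781, ∠ = 90.00°
pole (s+2): 2 + j781 → |·| = √(2²+781²) = √609965 ≈ 781, ∠ = arctan(781/2) ≈ 89.85°
pole (s+346): 346 + j781 → |·| = √(346²+781²) = √729677 ≈ 854.21, ∠ = arctan(781/346) ≈ 66.11°
pole (s+436): 436 + j781 → |·| = √(436²+781²) = √800057 ≈ 894.46, ∠ = arctan(781/436) ≈ 60.83°
|T| = 500 · 781 / 5.9673e+08 ≈ 0.0006544
Gain = 20 log₁₀(0.0006544) ≈ -63.68 dB
∠T = 90.00° − 216.79° = -126.79°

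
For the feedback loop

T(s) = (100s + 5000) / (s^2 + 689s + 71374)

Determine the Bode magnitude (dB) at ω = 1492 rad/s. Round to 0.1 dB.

-24.1 dB

Substitute s = j1492:
Numerator: 100(j1492) + 5000 = 5000 + j149200
Denominator: (j1492)^2 + 689(j1492) + 71374 = -2154690 + j1027988
|N| = √(5000² + 149200²) ≈ 1.4928e+05, ∠N ≈ 88.08°
|D| = √(2154690² + 1027988²) ≈ 2.3874e+06, ∠D ≈ 154.49°
|T| = 1.4928e+05 / 2.3874e+06 ≈ 0.062528
Gain = 20 log₁₀(0.062528) ≈ -24.08 dB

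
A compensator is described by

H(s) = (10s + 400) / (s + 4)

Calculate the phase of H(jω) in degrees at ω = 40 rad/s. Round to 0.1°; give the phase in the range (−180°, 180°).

Substitute s = j40:
Numerator: 10(j40) + 400 = 400 + j400
Denominator: (j40) + 4 = 4 + j40
|N| = √(400² + 400²) ≈ 565.69, ∠N ≈ 45.00°
|D| = √(4² + 40²) ≈ 40.2, ∠D ≈ 84.29°
∠H = 45.00° − 84.29° = -39.29°

-39.3°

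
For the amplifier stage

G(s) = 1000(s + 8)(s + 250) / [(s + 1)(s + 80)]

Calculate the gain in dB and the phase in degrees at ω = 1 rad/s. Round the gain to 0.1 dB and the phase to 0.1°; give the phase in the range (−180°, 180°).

85.0 dB, -38.4°

At s = jω = j1:
zero (s+8): 8 + j1 → |·| = √(8²+1²) = √65 ≈ 8.0623, ∠ = arctan(1/8) ≈ 7.13°
zero (s+250): 250 + j1 → |·| = √(250²+1²) = √62501 ≈ 250, ∠ = arctan(1/250) ≈ 0.23°
pole (s+1): 1 + j1 → |·| = √(1²+1²) = √2 ≈ 1.4142, ∠ = arctan(1/1) ≈ 45.00°
pole (s+80): 80 + j1 → |·| = √(80²+1²) = √6401 ≈ 80.006, ∠ = arctan(1/80) ≈ 0.72°
|G| = 1000 · 2015.6 / 113.14 ≈ 17815
Gain = 20 log₁₀(17815) ≈ 85.02 dB
∠G = 7.36° − 45.72° = -38.36°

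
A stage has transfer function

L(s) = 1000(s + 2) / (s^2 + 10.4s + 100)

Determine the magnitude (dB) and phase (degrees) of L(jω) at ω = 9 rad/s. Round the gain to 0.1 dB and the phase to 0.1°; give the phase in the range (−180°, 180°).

At s = jω = j9:
zero (s+2): 2 + j9 → |·| = √(2²+9²) = √85 ≈ 9.2195, ∠ = arctan(9/2) ≈ 77.47°
quadratic: (j9)² + 10.4·j9 + 100 = 19 + j93.6 → |·| ≈ 95.509, ∠ ≈ 78.53°
|L| = 1000 · 9.2195 / 95.509 ≈ 96.53
Gain = 20 log₁₀(96.53) ≈ 39.69 dB
∠L = 77.47° − 78.53° = -1.06°

39.7 dB, -1.1°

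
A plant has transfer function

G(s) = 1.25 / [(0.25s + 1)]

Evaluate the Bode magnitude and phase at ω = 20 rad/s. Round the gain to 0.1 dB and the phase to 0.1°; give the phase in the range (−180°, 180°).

-12.2 dB, -78.7°

At ω = 20 rad/s:
pole (1 + j20·0.25) = 1 + j5 → |·| ≈ 5.099, ∠ ≈ 78.69°
|G| = 1.25 · 1 / (5.099) ≈ 0.24515
Gain = 20 log₁₀(0.24515) ≈ -12.21 dB
∠G = (0°) − (78.69°) = -78.69°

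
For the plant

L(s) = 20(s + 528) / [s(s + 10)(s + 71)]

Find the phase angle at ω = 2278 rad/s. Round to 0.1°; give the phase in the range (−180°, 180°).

At s = jω = j2278:
zero (s+528): 528 + j2278 → |·| = √(528²+2278²) = √5468068 ≈ 2338.4, ∠ = arctan(2278/528) ≈ 76.95°
pole (s+10): 10 + j2278 → |·| = √(10²+2278²) = √5189384 ≈ 2278, ∠ = arctan(2278/10) ≈ 89.75°
pole (s+71): 71 + j2278 → |·| = √(71²+2278²) = √5194325 ≈ 2279.1, ∠ = arctan(2278/71) ≈ 88.21°
pole at origin: |s| = 2278, ∠ = 90.00° (in denominator)
∠L = 76.95° − 267.96° = -191.01° ≡ 168.99° (principal value)

169.0°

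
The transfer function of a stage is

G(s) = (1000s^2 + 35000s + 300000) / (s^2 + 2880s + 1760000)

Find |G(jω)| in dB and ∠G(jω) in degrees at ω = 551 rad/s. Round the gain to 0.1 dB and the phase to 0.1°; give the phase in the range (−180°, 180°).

Substitute s = j551:
Numerator: 1000(j551)^2 + 35000(j551) + 300000 = -303301000 + j19285000
Denominator: (j551)^2 + 2880(j551) + 1760000 = 1456399 + j1586880
|N| = √(303301000² + 19285000²) ≈ 3.0391e+08, ∠N ≈ 176.36°
|D| = √(1456399² + 1586880²) ≈ 2.1539e+06, ∠D ≈ 47.46°
|G| = 3.0391e+08 / 2.1539e+06 ≈ 141.1
Gain = 20 log₁₀(141.1) ≈ 42.99 dB
∠G = 176.36° − 47.46° = 128.90°

43.0 dB, 128.9°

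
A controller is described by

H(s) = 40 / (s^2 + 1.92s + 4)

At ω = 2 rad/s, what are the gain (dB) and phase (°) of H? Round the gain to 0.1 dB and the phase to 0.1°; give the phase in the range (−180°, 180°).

At s = jω = j2:
quadratic: (j2)² + 1.92·j2 + 4 = 0 + j3.84 → |·| ≈ 3.84, ∠ ≈ 90.00°
|H| = 40 / 3.84 ≈ 10.417
Gain = 20 log₁₀(10.417) ≈ 20.35 dB
∠H = 0.00° − 90.00° = -90.00°

20.4 dB, -90.0°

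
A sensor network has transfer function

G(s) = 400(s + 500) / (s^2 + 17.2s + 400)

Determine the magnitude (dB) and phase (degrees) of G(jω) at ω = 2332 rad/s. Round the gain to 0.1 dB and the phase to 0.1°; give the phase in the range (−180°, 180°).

At s = jω = j2332:
zero (s+500): 500 + j2332 → |·| = √(500²+2332²) = √5688224 ≈ 2385, ∠ = arctan(2332/500) ≈ 77.90°
quadratic: (j2332)² + 17.2·j2332 + 400 = -5437824 + j40110.4 → |·| ≈ 5.438e+06, ∠ ≈ 179.58°
|G| = 400 · 2385 / 5.438e+06 ≈ 0.17543
Gain = 20 log₁₀(0.17543) ≈ -15.12 dB
∠G = 77.90° − 179.58° = -101.68°

-15.1 dB, -101.7°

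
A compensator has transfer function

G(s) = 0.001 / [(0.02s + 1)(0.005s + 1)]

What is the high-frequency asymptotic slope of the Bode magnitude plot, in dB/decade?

-40 dB/decade

Each pole contributes −20 dB/decade at high frequency; each zero contributes +20 dB/decade.
Net: 0 zero(s) − 2 pole(s) → -40 dB/decade.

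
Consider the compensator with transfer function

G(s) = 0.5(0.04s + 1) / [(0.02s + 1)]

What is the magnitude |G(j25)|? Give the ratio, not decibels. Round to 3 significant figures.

0.632

At ω = 25 rad/s:
zero (1 + j25·0.04) = 1 + j1 → |·| ≈ 1.4142, ∠ ≈ 45.00°
pole (1 + j25·0.02) = 1 + j0.5 → |·| ≈ 1.118, ∠ ≈ 26.57°
|G| = 0.5 · 1.4142 / (1.118) ≈ 0.63247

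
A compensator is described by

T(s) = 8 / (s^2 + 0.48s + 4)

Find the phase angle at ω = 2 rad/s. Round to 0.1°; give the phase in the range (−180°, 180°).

At s = jω = j2:
quadratic: (j2)² + 0.48·j2 + 4 = 0 + j0.96 → |·| ≈ 0.96, ∠ ≈ 90.00°
∠T = 0.00° − 90.00° = -90.00°

-90.0°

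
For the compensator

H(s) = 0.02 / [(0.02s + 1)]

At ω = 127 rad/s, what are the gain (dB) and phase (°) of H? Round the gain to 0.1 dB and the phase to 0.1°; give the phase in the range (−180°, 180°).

-42.7 dB, -68.5°

At ω = 127 rad/s:
pole (1 + j127·0.02) = 1 + j2.54 → |·| ≈ 2.7298, ∠ ≈ 68.51°
|H| = 0.02 · 1 / (2.7298) ≈ 0.0073265
Gain = 20 log₁₀(0.0073265) ≈ -42.70 dB
∠H = (0°) − (68.51°) = -68.51°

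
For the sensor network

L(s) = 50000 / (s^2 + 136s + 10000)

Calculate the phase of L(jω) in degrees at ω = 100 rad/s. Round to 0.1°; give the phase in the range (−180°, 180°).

-90.0°

At s = jω = j100:
quadratic: (j100)² + 136·j100 + 10000 = 0 + j13600 → |·| ≈ 13600, ∠ ≈ 90.00°
∠L = 0.00° − 90.00° = -90.00°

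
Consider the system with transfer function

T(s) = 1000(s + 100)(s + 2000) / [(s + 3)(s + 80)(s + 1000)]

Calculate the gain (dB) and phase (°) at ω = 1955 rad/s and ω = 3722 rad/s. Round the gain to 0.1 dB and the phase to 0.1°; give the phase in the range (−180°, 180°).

At s = jω = j1955:
zero (s+100): 100 + j1955 → |·| = √(100²+1955²) = √3832025 ≈ 1957.6, ∠ = arctan(1955/100) ≈ 87.07°
zero (s+2000): 2000 + j1955 → |·| = √(2000²+1955²) = √7822025 ≈ 2796.8, ∠ = arctan(1955/2000) ≈ 44.35°
pole (s+3): 3 + j1955 → |·| = √(3²+1955²) = √3822034 ≈ 1955, ∠ = arctan(1955/3) ≈ 89.91°
pole (s+80): 80 + j1955 → |·| = √(80²+1955²) = √3828425 ≈ 1956.6, ∠ = arctan(1955/80) ≈ 87.66°
pole (s+1000): 1000 + j1955 → |·| = √(1000²+1955²) = √4822025 ≈ 2195.9, ∠ = arctan(1955/1000) ≈ 62.91°
|T| = 1000 · 5.475e+06 / 8.3997e+09 ≈ 0.65181
Gain = 20 log₁₀(0.65181) ≈ -3.72 dB
∠T = 131.42° − 240.48° = -109.06°

At s = jω = j3722:
zero (s+100): 100 + j3722 → |·| = √(100²+3722²) = √13863284 ≈ 3723.3, ∠ = arctan(3722/100) ≈ 88.46°
zero (s+2000): 2000 + j3722 → |·| = √(2000²+3722²) = √17853284 ≈ 4225.3, ∠ = arctan(3722/2000) ≈ 61.75°
pole (s+3): 3 + j3722 → |·| = √(3²+3722²) = √13853293 ≈ 3722, ∠ = arctan(3722/3) ≈ 89.95°
pole (s+80): 80 + j3722 → |·| = √(80²+3722²) = √13859684 ≈ 3722.9, ∠ = arctan(3722/80) ≈ 88.77°
pole (s+1000): 1000 + j3722 → |·| = √(1000²+3722²) = √14853284 ≈ 3854, ∠ = arctan(3722/1000) ≈ 74.96°
|T| = 1000 · 1.5732e+07 / 5.3403e+10 ≈ 0.29459
Gain = 20 log₁₀(0.29459) ≈ -10.62 dB
∠T = 150.21° − 253.68° = -103.47°

ω = 1955: -3.7 dB, -109.1°; ω = 3722: -10.6 dB, -103.5°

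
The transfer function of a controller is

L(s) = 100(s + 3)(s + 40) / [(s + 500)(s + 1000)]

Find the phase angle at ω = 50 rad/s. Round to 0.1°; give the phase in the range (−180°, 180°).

At s = jω = j50:
zero (s+3): 3 + j50 → |·| = √(3²+50²) = √2509 ≈ 50.09, ∠ = arctan(50/3) ≈ 86.57°
zero (s+40): 40 + j50 → |·| = √(40²+50²) = √4100 ≈ 64.031, ∠ = arctan(50/40) ≈ 51.34°
pole (s+500): 500 + j50 → |·| = √(500²+50²) = √252500 ≈ 502.49, ∠ = arctan(50/500) ≈ 5.71°
pole (s+1000): 1000 + j50 → |·| = √(1000²+50²) = √1002500 ≈ 1001.2, ∠ = arctan(50/1000) ≈ 2.86°
∠L = 137.91° − 8.57° = 129.34°

129.3°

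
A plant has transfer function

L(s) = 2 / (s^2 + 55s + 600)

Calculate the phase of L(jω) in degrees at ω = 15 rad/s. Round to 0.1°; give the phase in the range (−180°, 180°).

-65.6°

Substitute s = j15:
Numerator: 2 = 2 + j0
Denominator: (j15)^2 + 55(j15) + 600 = 375 + j825
|N| = √(2² + 0²) ≈ 2, ∠N ≈ 0.00°
|D| = √(375² + 825²) ≈ 906.23, ∠D ≈ 65.56°
∠L = 0.00° − 65.56° = -65.56°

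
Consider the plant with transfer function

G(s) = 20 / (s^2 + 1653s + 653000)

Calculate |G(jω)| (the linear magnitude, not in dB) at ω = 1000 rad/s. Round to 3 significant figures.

1.18e-05

Substitute s = j1000:
Numerator: 20 = 20 + j0
Denominator: (j1000)^2 + 1653(j1000) + 653000 = -347000 + j1653000
|N| = √(20² + 0²) ≈ 20, ∠N ≈ 0.00°
|D| = √(347000² + 1653000²) ≈ 1.689e+06, ∠D ≈ 101.86°
|G| = 20 / 1.689e+06 ≈ 1.1841e-05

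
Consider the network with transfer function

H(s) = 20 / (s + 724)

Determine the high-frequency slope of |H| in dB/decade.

-20 dB/decade

Each pole contributes −20 dB/decade at high frequency; each zero contributes +20 dB/decade.
Net: 0 zero(s) − 1 pole(s) → -20 dB/decade.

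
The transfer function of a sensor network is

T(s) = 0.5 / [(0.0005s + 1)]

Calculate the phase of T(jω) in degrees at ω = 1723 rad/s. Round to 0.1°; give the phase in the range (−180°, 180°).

-40.7°

At ω = 1723 rad/s:
pole (1 + j1723·0.0005) = 1 + j0.8615 → |·| ≈ 1.3199, ∠ ≈ 40.74°
∠T = (0°) − (40.74°) = -40.74°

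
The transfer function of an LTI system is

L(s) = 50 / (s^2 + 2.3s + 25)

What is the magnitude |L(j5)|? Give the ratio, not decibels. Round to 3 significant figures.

4.35

At s = jω = j5:
quadratic: (j5)² + 2.3·j5 + 25 = 0 + j11.5 → |·| ≈ 11.5, ∠ ≈ 90.00°
|L| = 50 / 11.5 ≈ 4.3478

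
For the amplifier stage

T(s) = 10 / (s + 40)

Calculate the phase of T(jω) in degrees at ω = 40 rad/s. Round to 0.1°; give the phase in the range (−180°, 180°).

At s = jω = j40:
pole (s+40): 40 + j40 → |·| = √(40²+40²) = √3200 ≈ 56.569, ∠ = arctan(40/40) ≈ 45.00°
∠T = 0.00° − 45.00° = -45.00°

-45.0°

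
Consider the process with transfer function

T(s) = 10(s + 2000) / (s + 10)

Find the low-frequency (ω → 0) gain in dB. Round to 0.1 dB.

66.0 dB

T(0) = 10·2000 / (10) = 2000
20 log₁₀(2000) ≈ 66.02 dB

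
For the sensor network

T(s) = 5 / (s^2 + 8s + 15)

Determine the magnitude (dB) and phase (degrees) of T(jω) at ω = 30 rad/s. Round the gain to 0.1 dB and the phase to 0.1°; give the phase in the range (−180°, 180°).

Substitute s = j30:
Numerator: 5 = 5 + j0
Denominator: (j30)^2 + 8(j30) + 15 = -885 + j240
|N| = √(5² + 0²) ≈ 5, ∠N ≈ 0.00°
|D| = √(885² + 240²) ≈ 916.97, ∠D ≈ 164.83°
|T| = 5 / 916.97 ≈ 0.0054527
Gain = 20 log₁₀(0.0054527) ≈ -45.27 dB
∠T = 0.00° − 164.83° = -164.83°

-45.3 dB, -164.8°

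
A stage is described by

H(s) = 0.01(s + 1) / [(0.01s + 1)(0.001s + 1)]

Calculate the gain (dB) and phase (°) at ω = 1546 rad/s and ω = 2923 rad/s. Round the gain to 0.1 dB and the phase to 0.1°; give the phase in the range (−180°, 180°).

At ω = 1546 rad/s:
zero (1 + j1546·1) = 1 + j1546 → |·| ≈ 1546, ∠ ≈ 89.96°
pole (1 + j1546·0.01) = 1 + j15.46 → |·| ≈ 15.492, ∠ ≈ 86.30°
pole (1 + j1546·0.001) = 1 + j1.546 → |·| ≈ 1.8412, ∠ ≈ 57.10°
|H| = 0.01 · 1546 / (15.492 · 1.8412) ≈ 0.542
Gain = 20 log₁₀(0.542) ≈ -5.32 dB
∠H = (89.96°) − (86.30° + 57.10°) = -53.44°

At ω = 2923 rad/s:
zero (1 + j2923·1) = 1 + j2923 → |·| ≈ 2923, ∠ ≈ 89.98°
pole (1 + j2923·0.01) = 1 + j29.23 → |·| ≈ 29.247, ∠ ≈ 88.04°
pole (1 + j2923·0.001) = 1 + j2.923 → |·| ≈ 3.0893, ∠ ≈ 71.11°
|H| = 0.01 · 2923 / (29.247 · 3.0893) ≈ 0.32351
Gain = 20 log₁₀(0.32351) ≈ -9.80 dB
∠H = (89.98°) − (88.04° + 71.11°) = -69.17°

ω = 1546: -5.3 dB, -53.4°; ω = 2923: -9.8 dB, -69.2°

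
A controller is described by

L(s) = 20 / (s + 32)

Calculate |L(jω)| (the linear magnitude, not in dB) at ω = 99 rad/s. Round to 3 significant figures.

0.192

At s = jω = j99:
pole (s+32): 32 + j99 → |·| = √(32²+99²) = √10825 ≈ 104.04, ∠ = arctan(99/32) ≈ 72.09°
|L| = 20 / 104.04 ≈ 0.19223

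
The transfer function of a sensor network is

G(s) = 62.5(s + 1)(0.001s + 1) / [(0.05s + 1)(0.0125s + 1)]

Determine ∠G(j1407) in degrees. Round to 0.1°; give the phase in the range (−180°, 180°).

At ω = 1407 rad/s:
zero (1 + j1407·1) = 1 + j1407 → |·| ≈ 1407, ∠ ≈ 89.96°
zero (1 + j1407·0.001) = 1 + j1.407 → |·| ≈ 1.7262, ∠ ≈ 54.60°
pole (1 + j1407·0.05) = 1 + j70.35 → |·| ≈ 70.357, ∠ ≈ 89.19°
pole (1 + j1407·0.0125) = 1 + j17.5875 → |·| ≈ 17.616, ∠ ≈ 86.75°
∠G = (89.96° + 54.60°) − (89.19° + 86.75°) = -31.38°

-31.4°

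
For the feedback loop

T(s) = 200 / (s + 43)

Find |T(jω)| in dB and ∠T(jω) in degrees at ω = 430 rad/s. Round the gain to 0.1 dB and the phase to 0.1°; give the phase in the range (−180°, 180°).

-6.7 dB, -84.3°

At s = jω = j430:
pole (s+43): 43 + j430 → |·| = √(43²+430²) = √186749 ≈ 432.14, ∠ = arctan(430/43) ≈ 84.29°
|T| = 200 / 432.14 ≈ 0.46281
Gain = 20 log₁₀(0.46281) ≈ -6.69 dB
∠T = 0.00° − 84.29° = -84.29°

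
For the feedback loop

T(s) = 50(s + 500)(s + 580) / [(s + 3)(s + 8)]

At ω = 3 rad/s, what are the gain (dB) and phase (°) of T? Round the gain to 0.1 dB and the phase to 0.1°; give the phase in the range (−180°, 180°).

112.0 dB, -64.9°

At s = jω = j3:
zero (s+500): 500 + j3 → |·| = √(500²+3²) = √250009 ≈ 500.01, ∠ = arctan(3/500) ≈ 0.34°
zero (s+580): 580 + j3 → |·| = √(580²+3²) = √336409 ≈ 580.01, ∠ = arctan(3/580) ≈ 0.30°
pole (s+3): 3 + j3 → |·| = √(3²+3²) = √18 ≈ 4.2426, ∠ = arctan(3/3) ≈ 45.00°
pole (s+8): 8 + j3 → |·| = √(8²+3²) = √73 ≈ 8.544, ∠ = arctan(3/8) ≈ 20.56°
|T| = 50 · 2.9001e+05 / 36.249 ≈ 4.0002e+05
Gain = 20 log₁₀(4.0002e+05) ≈ 112.04 dB
∠T = 0.64° − 65.56° = -64.92°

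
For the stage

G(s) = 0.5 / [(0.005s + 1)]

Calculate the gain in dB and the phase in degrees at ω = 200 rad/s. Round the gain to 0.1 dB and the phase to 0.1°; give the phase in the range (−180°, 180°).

-9.0 dB, -45.0°

At ω = 200 rad/s:
pole (1 + j200·0.005) = 1 + j1 → |·| ≈ 1.4142, ∠ ≈ 45.00°
|G| = 0.5 · 1 / (1.4142) ≈ 0.35356
Gain = 20 log₁₀(0.35356) ≈ -9.03 dB
∠G = (0°) − (45.00°) = -45.00°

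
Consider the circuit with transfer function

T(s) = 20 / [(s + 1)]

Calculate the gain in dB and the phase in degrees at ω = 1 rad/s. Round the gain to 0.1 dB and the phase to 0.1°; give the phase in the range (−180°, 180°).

23.0 dB, -45.0°

At ω = 1 rad/s:
pole (1 + j1·1) = 1 + j1 → |·| ≈ 1.4142, ∠ ≈ 45.00°
|T| = 20 · 1 / (1.4142) ≈ 14.142
Gain = 20 log₁₀(14.142) ≈ 23.01 dB
∠T = (0°) − (45.00°) = -45.00°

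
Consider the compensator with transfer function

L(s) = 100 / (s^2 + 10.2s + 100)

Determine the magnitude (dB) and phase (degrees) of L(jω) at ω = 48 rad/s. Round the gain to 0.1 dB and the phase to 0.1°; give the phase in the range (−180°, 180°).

-27.1 dB, -167.5°

At s = jω = j48:
quadratic: (j48)² + 10.2·j48 + 100 = -2204 + j489.6 → |·| ≈ 2257.7, ∠ ≈ 167.48°
|L| = 100 / 2257.7 ≈ 0.044293
Gain = 20 log₁₀(0.044293) ≈ -27.07 dB
∠L = 0.00° − 167.48° = -167.48°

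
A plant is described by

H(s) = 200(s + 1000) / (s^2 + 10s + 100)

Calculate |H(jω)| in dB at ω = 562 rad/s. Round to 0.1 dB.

At s = jω = j562:
zero (s+1000): 1000 + j562 → |·| = √(1000²+562²) = √1315844 ≈ 1147.1, ∠ = arctan(562/1000) ≈ 29.34°
quadratic: (j562)² + 10·j562 + 100 = -315744 + j5620 → |·| ≈ 3.1579e+05, ∠ ≈ 178.98°
|H| = 200 · 1147.1 / 3.1579e+05 ≈ 0.7265
Gain = 20 log₁₀(0.7265) ≈ -2.78 dB

-2.8 dB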